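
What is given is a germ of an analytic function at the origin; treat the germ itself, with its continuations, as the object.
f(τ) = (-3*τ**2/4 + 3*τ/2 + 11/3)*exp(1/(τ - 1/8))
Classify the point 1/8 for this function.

The exponent 1/(τ - (1/8)) has a pole at 1/8, so exp(1/(τ - (1/8))) takes every nonzero value near it: an essential singularity (not a pole of any order).

The point is an essential singularity.


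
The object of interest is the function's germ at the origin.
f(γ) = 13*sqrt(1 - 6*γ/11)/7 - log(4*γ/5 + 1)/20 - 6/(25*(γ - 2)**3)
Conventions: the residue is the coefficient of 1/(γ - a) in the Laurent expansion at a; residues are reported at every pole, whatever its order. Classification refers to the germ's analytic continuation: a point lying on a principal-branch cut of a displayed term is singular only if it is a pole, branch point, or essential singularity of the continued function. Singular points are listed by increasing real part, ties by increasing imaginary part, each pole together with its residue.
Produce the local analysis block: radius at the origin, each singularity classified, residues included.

Radius of convergence at 0: 5/4.
At -5/4: a logarithmic branch point.
At 11/6: an algebraic (square-root) branch point.
At 2: a pole of order 3; residue 0.

Denominator factor (γ - 2)^3: pole of order 3 at 2, modulus 2.
Branch term (-1/20)*log(1 - γ/(-5/4)): its argument vanishes at γ = -5/4, a logarithmic branch point, modulus 5/4.
Branch term (13/7)*sqrt(1 - γ/(11/6)): its argument vanishes at γ = 11/6, a square-root branch point, modulus 11/6.
The radius of convergence is the smallest modulus among the singular points: 5/4.
The branch terms are analytic at 2 and contribute nothing to the residue; only the rational part matters.
At the order-3 pole 2 set g(γ) = (γ - (2))^3*(rational part) = -6/25.
Order-3 pole: residue = g''(a)/2; g''(2) = 0, so the residue is 0.
List the singular points by increasing real part (a conjugate pair: the negative imaginary part first).


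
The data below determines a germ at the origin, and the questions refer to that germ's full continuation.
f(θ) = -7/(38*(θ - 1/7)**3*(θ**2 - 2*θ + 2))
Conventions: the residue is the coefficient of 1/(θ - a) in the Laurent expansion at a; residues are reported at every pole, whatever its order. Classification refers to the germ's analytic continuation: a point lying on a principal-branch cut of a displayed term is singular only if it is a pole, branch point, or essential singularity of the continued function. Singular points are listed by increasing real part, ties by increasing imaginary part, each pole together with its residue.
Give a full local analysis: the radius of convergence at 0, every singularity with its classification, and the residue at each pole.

Denominator factor (θ - 1/7)^3: pole of order 3 at 1/7, modulus 1/7.
Denominator factor (θ**2 - 2*θ + 2): discriminant -4, complex-conjugate roots (1) + (1)*i and (1) - (1)*i; poles of order 1, moduli sqrt(2) and sqrt(2).
The radius of convergence is the smallest modulus among the singular points: 1/7.
At the order-3 pole 1/7 set g(θ) = (θ - (1/7))^3*f(θ) = -7/(38*(θ**2 - 2*θ + 2)).
Order-3 pole: residue = g''(a)/2; g''(1/7) = -991613/11668375, so the residue is -991613/23336750.
The factor θ**2 - 2*θ + 2 splits as (θ - a)(θ - a') with a = (1) - (1)*i, a' = (1) + (1)*i. At the order-1 pole a set g(θ) = (θ - a)*f(θ) = [-7/(38*(θ - 1/7)**3)] / (θ - a').
Simple pole: residue = g(a) at a = (1) - (1)*i, which is (991613/46673500) + (799533/23336750)*i.
The factor θ**2 - 2*θ + 2 splits as (θ - a)(θ - a') with a = (1) + (1)*i, a' = (1) - (1)*i. At the order-1 pole a set g(θ) = (θ - a)*f(θ) = [-7/(38*(θ - 1/7)**3)] / (θ - a').
Simple pole: residue = g(a) at a = (1) + (1)*i, which is (991613/46673500) - (799533/23336750)*i.
List the singular points by increasing real part (a conjugate pair: the negative imaginary part first).

Radius of convergence at 0: 1/7.
At 1/7: a pole of order 3; residue -991613/23336750.
At (1) - (1)*i: a pole of order 1; residue (991613/46673500) + (799533/23336750)*i.
At (1) + (1)*i: a pole of order 1; residue (991613/46673500) - (799533/23336750)*i.


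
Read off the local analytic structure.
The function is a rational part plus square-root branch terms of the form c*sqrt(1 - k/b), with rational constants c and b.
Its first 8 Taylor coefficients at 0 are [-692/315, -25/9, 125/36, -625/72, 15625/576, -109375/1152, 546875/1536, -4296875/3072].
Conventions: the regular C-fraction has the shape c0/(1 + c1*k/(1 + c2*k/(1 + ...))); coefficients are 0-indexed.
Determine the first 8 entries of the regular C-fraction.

Taylor coefficients (read off): a_0 = -692/315, a_1 = -25/9, a_2 = 125/36, a_3 = -625/72, a_4 = 15625/576, a_5 = -109375/1152, a_6 = 546875/1536, a_7 = -4296875/3072.
c0 = a_0 = -692/315. Peel one level at a time: if S = 1 + c*k/S' with S'(0) = 1, then c is the k-coefficient of S and S' = c*k/(S - 1).
S_1 = c0/f = 1 + (-875/692)*k + (380625/119716)*k^2 + ...; c1 = -875/692.
S_2 = c1*k/(S_1 - 1) = 1 + (435/173)*k + (-25/16)*k^2 + ...; c2 = 435/173.
S_3 = c2*k/(S_2 - 1) = 1 + (865/1392)*k + (-2261975/1937664)*k^2 + ...; c3 = 865/1392.
S_4 = c3*k/(S_3 - 1) = 1 + (2615/1392)*k + (-25/16)*k^2 + ...; c4 = 2615/1392.
S_5 = c4*k/(S_4 - 1) = 1 + (435/523)*k + (-759075/547058)*k^2 + ...; c5 = 435/523.
S_6 = c5*k/(S_5 - 1) = 1 + (1745/1046)*k + (-25/16)*k^2 + ...; c6 = 1745/1046.
S_7 = c6*k/(S_6 - 1) = 1 + (2615/2792)*k + ...; c7 = 2615/2792.

The regular C-fraction coefficients are [-692/315, -875/692, 435/173, 865/1392, 2615/1392, 435/523, 1745/1046, 2615/2792].


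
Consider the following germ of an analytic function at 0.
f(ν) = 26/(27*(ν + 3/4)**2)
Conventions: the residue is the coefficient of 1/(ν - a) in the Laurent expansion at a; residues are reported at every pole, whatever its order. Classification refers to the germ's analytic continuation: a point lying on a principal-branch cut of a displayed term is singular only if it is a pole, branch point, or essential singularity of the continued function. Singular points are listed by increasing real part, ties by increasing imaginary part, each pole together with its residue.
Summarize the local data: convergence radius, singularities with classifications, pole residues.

Radius of convergence at 0: 3/4.
At -3/4: a pole of order 2; residue 0.

Denominator factor (ν + 3/4)^2: pole of order 2 at -3/4, modulus 3/4.
The radius of convergence is the smallest modulus among the singular points: 3/4.
At the order-2 pole -3/4 set g(ν) = (ν - (-3/4))^2*f(ν) = 26/27.
Order-2 pole: residue = g'(a); g'(-3/4) = 0, so the residue is 0.


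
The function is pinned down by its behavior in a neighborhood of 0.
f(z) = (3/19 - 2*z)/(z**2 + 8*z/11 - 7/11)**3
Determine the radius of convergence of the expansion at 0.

The radius of convergence is -4/11 + (1/11)*sqrt(93).

Denominator factor (z**2 + 8*z/11 - 7/11)^3: discriminant 372/121, real irrational roots -4/11 + (1/11)*sqrt(93) and -4/11 - (1/11)*sqrt(93); poles of order 3, moduli -4/11 + (1/11)*sqrt(93) and 4/11 + (1/11)*sqrt(93).
The radius of convergence is the smallest modulus among the singular points: -4/11 + (1/11)*sqrt(93).


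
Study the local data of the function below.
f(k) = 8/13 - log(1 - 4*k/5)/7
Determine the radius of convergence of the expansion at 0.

The radius of convergence is 5/4.

Branch term (-1/7)*log(1 - k/(5/4)): its argument vanishes at k = 5/4, a logarithmic branch point, modulus 5/4.
The radius of convergence is the smallest modulus among the singular points: 5/4.


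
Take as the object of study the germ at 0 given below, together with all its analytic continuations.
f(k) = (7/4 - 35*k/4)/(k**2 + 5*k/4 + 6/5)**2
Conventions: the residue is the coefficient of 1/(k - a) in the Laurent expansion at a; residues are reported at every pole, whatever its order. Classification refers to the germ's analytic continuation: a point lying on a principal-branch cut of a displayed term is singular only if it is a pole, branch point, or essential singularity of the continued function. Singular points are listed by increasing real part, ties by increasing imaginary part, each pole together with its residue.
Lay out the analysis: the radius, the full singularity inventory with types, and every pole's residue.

Denominator factor (k**2 + 5*k/4 + 6/5)^2: discriminant -259/80, complex-conjugate roots (-5/8) + ((1/40)*sqrt(1295))*i and (-5/8) - ((1/40)*sqrt(1295))*i; poles of order 2, moduli (1/5)*sqrt(30) and (1/5)*sqrt(30).
The radius of convergence is the smallest modulus among the singular points: (1/5)*sqrt(30).
The factor k**2 + 5*k/4 + 6/5 splits as (k - a)(k - a') with a = (-5/8) - ((1/40)*sqrt(1295))*i, a' = (-5/8) + ((1/40)*sqrt(1295))*i. At the order-2 pole a set g(k) = (k - a)^2*f(k) = [7/4 - 35*k/4] / (k - a')^2.
Order-2 pole: residue = g'(a); g'((-5/8) - ((1/40)*sqrt(1295))*i) = ((660/9583)*sqrt(1295))*i, so the residue is ((660/9583)*sqrt(1295))*i.
The factor k**2 + 5*k/4 + 6/5 splits as (k - a)(k - a') with a = (-5/8) + ((1/40)*sqrt(1295))*i, a' = (-5/8) - ((1/40)*sqrt(1295))*i. At the order-2 pole a set g(k) = (k - a)^2*f(k) = [7/4 - 35*k/4] / (k - a')^2.
Order-2 pole: residue = g'(a); g'((-5/8) + ((1/40)*sqrt(1295))*i) = -((660/9583)*sqrt(1295))*i, so the residue is -((660/9583)*sqrt(1295))*i.
List the singular points by increasing real part (a conjugate pair: the negative imaginary part first).

Radius of convergence at 0: (1/5)*sqrt(30).
At (-5/8) - ((1/40)*sqrt(1295))*i: a pole of order 2; residue ((660/9583)*sqrt(1295))*i.
At (-5/8) + ((1/40)*sqrt(1295))*i: a pole of order 2; residue -((660/9583)*sqrt(1295))*i.


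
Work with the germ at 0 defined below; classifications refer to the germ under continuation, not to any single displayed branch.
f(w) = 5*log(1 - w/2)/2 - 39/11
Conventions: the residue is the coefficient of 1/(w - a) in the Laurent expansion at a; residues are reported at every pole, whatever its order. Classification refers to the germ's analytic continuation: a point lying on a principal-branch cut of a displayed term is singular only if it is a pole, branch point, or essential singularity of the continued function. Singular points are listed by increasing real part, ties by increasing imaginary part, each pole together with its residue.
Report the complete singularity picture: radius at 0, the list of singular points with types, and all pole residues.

Branch term (5/2)*log(1 - w/(2)): its argument vanishes at w = 2, a logarithmic branch point, modulus 2.
The radius of convergence is the smallest modulus among the singular points: 2.

Radius of convergence at 0: 2.
At 2: a logarithmic branch point.


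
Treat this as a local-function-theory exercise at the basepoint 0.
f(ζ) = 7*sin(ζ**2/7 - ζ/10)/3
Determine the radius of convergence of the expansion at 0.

The radius of convergence is infinite.

The factor sin(ζ**2/7 - ζ/10) is entire and contributes no finite singular point.
The polynomial part has no poles.
No finite singular points: the Taylor series at 0 converges everywhere.


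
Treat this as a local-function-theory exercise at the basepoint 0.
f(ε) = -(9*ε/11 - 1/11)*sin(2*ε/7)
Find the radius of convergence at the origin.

The radius of convergence is infinite.

The factor -sin(2*ε/7) is entire and contributes no finite singular point.
The polynomial part has no poles.
No finite singular points: the Taylor series at 0 converges everywhere.


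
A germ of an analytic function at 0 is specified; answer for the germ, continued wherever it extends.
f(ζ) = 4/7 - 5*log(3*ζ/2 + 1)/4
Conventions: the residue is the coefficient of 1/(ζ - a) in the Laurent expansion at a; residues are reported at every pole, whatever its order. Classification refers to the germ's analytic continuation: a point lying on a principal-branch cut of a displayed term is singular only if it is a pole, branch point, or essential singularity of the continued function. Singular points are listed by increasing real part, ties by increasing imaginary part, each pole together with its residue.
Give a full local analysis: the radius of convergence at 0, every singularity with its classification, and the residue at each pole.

Radius of convergence at 0: 2/3.
At -2/3: a logarithmic branch point.

Branch term (-5/4)*log(1 - ζ/(-2/3)): its argument vanishes at ζ = -2/3, a logarithmic branch point, modulus 2/3.
The radius of convergence is the smallest modulus among the singular points: 2/3.


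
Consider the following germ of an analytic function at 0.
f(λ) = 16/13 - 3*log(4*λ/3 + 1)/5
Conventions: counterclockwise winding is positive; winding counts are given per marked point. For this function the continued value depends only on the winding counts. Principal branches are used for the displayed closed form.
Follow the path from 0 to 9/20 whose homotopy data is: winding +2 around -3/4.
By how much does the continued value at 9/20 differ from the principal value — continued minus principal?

The rational part is single-valued and drops out of the difference; each branch term changes only by its own monodromy.
(-3/5)*log(1 - λ/(-3/4)): each positive loop around -3/4 adds 2*pi*i to the log, so winding +2 contributes (-3/5)*(2)*2*pi*i = -(12/5)*pi*i.
Summing the contributions at λ = 9/20 gives -(12/5)*pi*i.

Continued minus principal equals -(12/5)*pi*i.


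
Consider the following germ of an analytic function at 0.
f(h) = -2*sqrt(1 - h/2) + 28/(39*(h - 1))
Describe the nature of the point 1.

The point is a pole of order 1.

The denominator factor h - 1 vanishes at 1 and appears to the power 1; the numerator there equals 28/39, nonzero, and no other factor vanishes.
The branch terms are analytic at this point.
Hence a pole whose order is the multiplicity, 1.


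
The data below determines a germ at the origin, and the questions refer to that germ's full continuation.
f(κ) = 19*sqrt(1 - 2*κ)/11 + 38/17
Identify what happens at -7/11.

There is no denominator, hence no pole anywhere.
Branch term sqrt(1 - κ/(1/2)): argument at -7/11 is 25/11, nonzero, so -7/11 is not its branch point (a point on a principal cut is still regular for the continued germ).
So the germ continues analytically to -7/11.

The point is a regular point.


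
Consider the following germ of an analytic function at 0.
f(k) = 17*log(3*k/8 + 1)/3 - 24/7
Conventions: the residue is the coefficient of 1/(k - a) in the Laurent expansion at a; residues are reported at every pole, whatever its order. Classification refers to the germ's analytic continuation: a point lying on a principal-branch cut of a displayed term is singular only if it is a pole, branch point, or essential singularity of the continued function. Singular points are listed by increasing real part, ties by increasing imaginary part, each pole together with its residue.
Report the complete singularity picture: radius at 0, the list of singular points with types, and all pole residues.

Radius of convergence at 0: 8/3.
At -8/3: a logarithmic branch point.

Branch term (17/3)*log(1 - k/(-8/3)): its argument vanishes at k = -8/3, a logarithmic branch point, modulus 8/3.
The radius of convergence is the smallest modulus among the singular points: 8/3.


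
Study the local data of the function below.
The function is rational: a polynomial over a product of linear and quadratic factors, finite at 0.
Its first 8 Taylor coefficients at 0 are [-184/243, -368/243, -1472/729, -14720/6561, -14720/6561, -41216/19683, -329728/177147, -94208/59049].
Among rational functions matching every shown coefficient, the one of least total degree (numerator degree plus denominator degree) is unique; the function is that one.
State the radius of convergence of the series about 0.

The radius of convergence is 3/2.

No rational of total degree below 3 reproduces all 8 coefficients; solving the [0/3] Pade equations on them gives f(ε) = 23/(9*(ε - 3/2)**3), whose expansion matches every shown term.
Denominator factor (ε - 3/2)^3: pole of order 3 at 3/2, modulus 3/2.
The radius of convergence is the smallest modulus among the singular points: 3/2.


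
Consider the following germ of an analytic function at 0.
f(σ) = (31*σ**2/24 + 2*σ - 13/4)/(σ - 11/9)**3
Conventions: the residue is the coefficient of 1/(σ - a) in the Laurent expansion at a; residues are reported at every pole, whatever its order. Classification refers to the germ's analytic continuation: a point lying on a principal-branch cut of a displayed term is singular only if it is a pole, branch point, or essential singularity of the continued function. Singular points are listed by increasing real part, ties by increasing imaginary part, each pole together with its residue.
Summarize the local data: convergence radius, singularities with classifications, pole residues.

Radius of convergence at 0: 11/9.
At 11/9: a pole of order 3; residue 31/24.

Denominator factor (σ - 11/9)^3: pole of order 3 at 11/9, modulus 11/9.
The radius of convergence is the smallest modulus among the singular points: 11/9.
At the order-3 pole 11/9 set g(σ) = (σ - (11/9))^3*f(σ) = 31*σ**2/24 + 2*σ - 13/4.
Order-3 pole: residue = g''(a)/2; g''(11/9) = 31/12, so the residue is 31/24.


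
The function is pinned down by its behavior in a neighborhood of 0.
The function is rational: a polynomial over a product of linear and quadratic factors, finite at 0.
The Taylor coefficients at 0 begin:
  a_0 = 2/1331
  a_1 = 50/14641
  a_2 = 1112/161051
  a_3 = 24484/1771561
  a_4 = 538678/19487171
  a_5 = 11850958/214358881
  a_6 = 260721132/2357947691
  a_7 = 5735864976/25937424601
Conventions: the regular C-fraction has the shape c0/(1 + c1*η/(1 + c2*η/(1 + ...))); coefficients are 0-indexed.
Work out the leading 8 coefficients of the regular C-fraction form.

Taylor coefficients (read off): a_0 = 2/1331, a_1 = 50/14641, a_2 = 1112/161051, a_3 = 24484/1771561, a_4 = 538678/19487171, a_5 = 11850958/214358881, a_6 = 260721132/2357947691, a_7 = 5735864976/25937424601.
c0 = a_0 = 2/1331. Peel one level at a time: if S = 1 + c*η/S' with S'(0) = 1, then c is the η-coefficient of S and S' = c*η/(S - 1).
S_1 = c0/f = 1 + (-25/11)*η + (69/121)*η^2 + ...; c1 = -25/11.
S_2 = c1*η/(S_1 - 1) = 1 + (69/275)*η + (3086/75625)*η^2 + ...; c2 = 69/275.
S_3 = c2*η/(S_2 - 1) = 1 + (-3086/18975)*η + (2971/576081)*η^2 + ...; c3 = -3086/18975.
S_4 = c3*η/(S_3 - 1) = 1 + (74275/2342274)*η + (2736275/1152330916)*η^2 + ...; c4 = 74275/2342274.
S_5 = c4*η/(S_4 - 1) = 1 + (-7552119/100853566)*η + (6072/8826841)*η^2 + ...; c5 = -7552119/100853566.
S_6 = c5*η/(S_5 - 1) = 1 + (2987248/325178921)*η + (5974496/11979521401)*η^2 + ...; c6 = 2987248/325178921.
S_7 = c6*η/(S_6 - 1) = 1 + (-5942/109451)*η + ...; c7 = -5942/109451.

The regular C-fraction coefficients are [2/1331, -25/11, 69/275, -3086/18975, 74275/2342274, -7552119/100853566, 2987248/325178921, -5942/109451].


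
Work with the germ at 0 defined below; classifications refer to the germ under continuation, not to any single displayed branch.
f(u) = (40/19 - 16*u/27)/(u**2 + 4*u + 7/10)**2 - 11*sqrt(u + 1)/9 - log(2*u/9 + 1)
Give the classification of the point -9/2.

The point is a logarithmic branch point.

The term (-1)*log(1 - u/(-9/2)) has argument 1 - -9/2/(-9/2) = 0 at -9/2: a logarithmic (infinitely-sheeted) branch point; the remaining terms are analytic or single-valued there.


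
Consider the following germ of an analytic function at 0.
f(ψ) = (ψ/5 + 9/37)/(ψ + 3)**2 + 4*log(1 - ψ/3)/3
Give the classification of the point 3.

The point is a logarithmic branch point.

The term (4/3)*log(1 - ψ/(3)) has argument 1 - 3/(3) = 0 at 3: a logarithmic (infinitely-sheeted) branch point; the remaining terms are analytic or single-valued there.


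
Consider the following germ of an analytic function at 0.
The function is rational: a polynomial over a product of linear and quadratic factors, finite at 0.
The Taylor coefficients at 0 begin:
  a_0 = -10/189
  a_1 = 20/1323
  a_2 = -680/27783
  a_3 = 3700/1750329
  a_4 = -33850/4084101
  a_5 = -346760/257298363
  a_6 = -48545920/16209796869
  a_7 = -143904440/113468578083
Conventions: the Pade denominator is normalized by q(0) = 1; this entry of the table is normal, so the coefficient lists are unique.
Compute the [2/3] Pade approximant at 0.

Taylor coefficients needed (read off): a_0 = -10/189, a_1 = 20/1323, a_2 = -680/27783, a_3 = 3700/1750329, a_4 = -33850/4084101, a_5 = -346760/257298363.
Write the denominator as Q(θ) = 1 + q1*θ + q2*θ^2 + q3*θ^3. Requiring Q*f - P = O(θ^6) with deg P <= 2 kills the coefficients of θ^3..θ^5 in Q*f:
  θ^3: a_3 + q1*a_2 + q2*a_1 + q3*a_0 = 0, i.e. 3700/1750329 + (-680/27783)*q1 + (20/1323)*q2 + (-10/189)*q3 = 0.
  θ^4: a_4 + q1*a_3 + q2*a_2 + q3*a_1 = 0, i.e. -33850/4084101 + (3700/1750329)*q1 + (-680/27783)*q2 + (20/1323)*q3 = 0.
  θ^5: a_5 + q1*a_4 + q2*a_3 + q3*a_2 = 0, i.e. -346760/257298363 + (-33850/4084101)*q1 + (3700/1750329)*q2 + (-680/27783)*q3 = 0.
Solving this linear system: q1 = 419/3794, q2 = -9287/22764, q3 = -13081/102438.
The numerator is Q*f truncated at degree 2: P0 = a_0 = -10/189; P1 = a_1 + q1*a_0 = 475/51219; P2 = a_2 + q1*a_1 + q2*a_0 = -125/102438.

The Pade approximant has numerator coefficients [-10/189, 475/51219, -125/102438]; denominator coefficients [1, 419/3794, -9287/22764, -13081/102438].


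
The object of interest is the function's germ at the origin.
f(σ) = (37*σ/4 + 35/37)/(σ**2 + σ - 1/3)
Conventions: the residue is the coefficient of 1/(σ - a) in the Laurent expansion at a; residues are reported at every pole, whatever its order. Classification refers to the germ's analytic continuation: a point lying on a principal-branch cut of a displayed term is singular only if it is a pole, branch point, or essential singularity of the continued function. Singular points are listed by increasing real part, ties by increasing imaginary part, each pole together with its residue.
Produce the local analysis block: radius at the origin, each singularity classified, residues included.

Denominator factor (σ**2 + σ - 1/3): discriminant 7/3, real irrational roots -1/2 + (1/6)*sqrt(21) and -1/2 - (1/6)*sqrt(21); poles of order 1, moduli -1/2 + (1/6)*sqrt(21) and 1/2 + (1/6)*sqrt(21).
The radius of convergence is the smallest modulus among the singular points: -1/2 + (1/6)*sqrt(21).
The factor σ**2 + σ - 1/3 splits as (σ - a)(σ - a') with a = -1/2 - (1/6)*sqrt(21), a' = -1/2 + (1/6)*sqrt(21). At the order-1 pole a set g(σ) = (σ - a)*f(σ) = [37*σ/4 + 35/37] / (σ - a').
Simple pole: residue = g(a) at a = -1/2 - (1/6)*sqrt(21), which is 37/8 + (1089/2072)*sqrt(21).
The factor σ**2 + σ - 1/3 splits as (σ - a)(σ - a') with a = -1/2 + (1/6)*sqrt(21), a' = -1/2 - (1/6)*sqrt(21). At the order-1 pole a set g(σ) = (σ - a)*f(σ) = [37*σ/4 + 35/37] / (σ - a').
Simple pole: residue = g(a) at a = -1/2 + (1/6)*sqrt(21), which is 37/8 - (1089/2072)*sqrt(21).
List the singular points by increasing real part (a conjugate pair: the negative imaginary part first).

Radius of convergence at 0: -1/2 + (1/6)*sqrt(21).
At -1/2 - (1/6)*sqrt(21): a pole of order 1; residue 37/8 + (1089/2072)*sqrt(21).
At -1/2 + (1/6)*sqrt(21): a pole of order 1; residue 37/8 - (1089/2072)*sqrt(21).


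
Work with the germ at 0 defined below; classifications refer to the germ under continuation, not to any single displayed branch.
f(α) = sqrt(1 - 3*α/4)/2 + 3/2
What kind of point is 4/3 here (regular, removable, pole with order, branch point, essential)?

The point is an algebraic (square-root) branch point.

The term (1/2)*sqrt(1 - α/(4/3)) has argument 1 - 4/3/(4/3) = 0 at 4/3: a square-root (algebraic, two-sheeted) branch point; the remaining terms are analytic or single-valued there.


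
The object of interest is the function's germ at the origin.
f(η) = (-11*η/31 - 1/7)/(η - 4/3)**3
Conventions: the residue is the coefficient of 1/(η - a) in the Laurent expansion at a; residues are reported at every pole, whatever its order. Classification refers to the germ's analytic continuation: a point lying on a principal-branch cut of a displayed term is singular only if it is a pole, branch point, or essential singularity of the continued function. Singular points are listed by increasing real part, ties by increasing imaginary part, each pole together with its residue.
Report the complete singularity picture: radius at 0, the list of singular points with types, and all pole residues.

Denominator factor (η - 4/3)^3: pole of order 3 at 4/3, modulus 4/3.
The radius of convergence is the smallest modulus among the singular points: 4/3.
At the order-3 pole 4/3 set g(η) = (η - (4/3))^3*f(η) = -11*η/31 - 1/7.
Order-3 pole: residue = g''(a)/2; g''(4/3) = 0, so the residue is 0.

Radius of convergence at 0: 4/3.
At 4/3: a pole of order 3; residue 0.


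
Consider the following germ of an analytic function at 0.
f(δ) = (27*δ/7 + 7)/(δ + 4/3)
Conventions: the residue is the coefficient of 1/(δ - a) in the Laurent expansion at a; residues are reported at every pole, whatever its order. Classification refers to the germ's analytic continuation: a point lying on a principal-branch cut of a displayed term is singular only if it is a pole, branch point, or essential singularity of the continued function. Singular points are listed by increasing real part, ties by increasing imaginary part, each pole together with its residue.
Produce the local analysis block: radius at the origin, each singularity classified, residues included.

Denominator factor (δ + 4/3): pole of order 1 at -4/3, modulus 4/3.
The radius of convergence is the smallest modulus among the singular points: 4/3.
At the order-1 pole -4/3 set g(δ) = (δ - (-4/3))*f(δ) = 27*δ/7 + 7.
Simple pole: residue = g(a) at a = -4/3, which is 13/7.

Radius of convergence at 0: 4/3.
At -4/3: a pole of order 1; residue 13/7.


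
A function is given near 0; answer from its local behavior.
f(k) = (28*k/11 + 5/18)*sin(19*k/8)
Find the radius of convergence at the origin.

The factor sin(19*k/8) is entire and contributes no finite singular point.
The polynomial part has no poles.
No finite singular points: the Taylor series at 0 converges everywhere.

The radius of convergence is infinite.


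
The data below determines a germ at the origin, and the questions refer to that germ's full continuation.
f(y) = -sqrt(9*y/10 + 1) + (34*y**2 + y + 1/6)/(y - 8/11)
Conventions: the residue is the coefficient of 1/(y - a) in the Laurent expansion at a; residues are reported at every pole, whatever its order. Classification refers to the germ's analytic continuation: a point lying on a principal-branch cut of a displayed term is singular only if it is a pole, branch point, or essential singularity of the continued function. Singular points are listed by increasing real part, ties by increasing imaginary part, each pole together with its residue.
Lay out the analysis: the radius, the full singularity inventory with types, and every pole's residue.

Radius of convergence at 0: 8/11.
At -10/9: an algebraic (square-root) branch point.
At 8/11: a pole of order 1; residue 13705/726.

Denominator factor (y - 8/11): pole of order 1 at 8/11, modulus 8/11.
Branch term (-1)*sqrt(1 - y/(-10/9)): its argument vanishes at y = -10/9, a square-root branch point, modulus 10/9.
The radius of convergence is the smallest modulus among the singular points: 8/11.
The branch term is analytic at 8/11 and contributes nothing to the residue; only the rational part matters.
At the order-1 pole 8/11 set g(y) = (y - (8/11))*(rational part) = 34*y**2 + y + 1/6.
Simple pole: residue = g(a) at a = 8/11, which is 13705/726.
List the singular points by increasing real part (a conjugate pair: the negative imaginary part first).


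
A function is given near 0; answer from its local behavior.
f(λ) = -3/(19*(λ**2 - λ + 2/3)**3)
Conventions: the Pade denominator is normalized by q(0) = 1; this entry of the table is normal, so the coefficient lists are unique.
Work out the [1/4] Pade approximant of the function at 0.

Taylor coefficients needed (expand at 0): a_0 = -81/152, a_1 = -729/304, a_2 = -729/152, a_3 = -2187/608, a_4 = 15309/2432, a_5 = 111537/4864.
Write the denominator as Q(λ) = 1 + q1*λ + q2*λ^2 + q3*λ^3 + q4*λ^4. Requiring Q*f - P = O(λ^6) with deg P <= 1 kills the coefficients of λ^2..λ^5 in Q*f:
  λ^2: a_2 + q1*a_1 + q2*a_0 = 0, i.e. -729/152 + (-729/304)*q1 + (-81/152)*q2 = 0.
  λ^3: a_3 + q1*a_2 + q2*a_1 + q3*a_0 = 0, i.e. -2187/608 + (-729/152)*q1 + (-729/304)*q2 + (-81/152)*q3 = 0.
  λ^4: a_4 + q1*a_3 + q2*a_2 + q3*a_1 + q4*a_0 = 0, i.e. 15309/2432 + (-2187/608)*q1 + (-729/152)*q2 + (-729/304)*q3 + (-81/152)*q4 = 0.
  λ^5: a_5 + q1*a_4 + q2*a_3 + q3*a_2 + q4*a_1 = 0, i.e. 111537/4864 + (15309/2432)*q1 + (-2187/608)*q2 + (-729/152)*q3 + (-729/304)*q4 = 0.
Solving this linear system: q1 = -39/10, q2 = 171/20, q3 = -81/8, q4 = 27/4.
The numerator is Q*f truncated at degree 1: P0 = a_0 = -81/152; P1 = a_1 + q1*a_0 = -243/760.

The Pade approximant has numerator coefficients [-81/152, -243/760]; denominator coefficients [1, -39/10, 171/20, -81/8, 27/4].


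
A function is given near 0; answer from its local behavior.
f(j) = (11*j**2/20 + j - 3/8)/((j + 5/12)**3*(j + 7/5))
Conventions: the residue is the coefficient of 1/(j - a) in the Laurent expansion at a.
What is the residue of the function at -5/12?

At the order-3 pole -5/12 set g(j) = (j - (-5/12))^3*f(j) = (11*j**2/20 + j - 3/8)/(j + 7/5).
Order-3 pole: residue = g''(a)/2; g''(-5/12) = -301104/205379, so the residue is -150552/205379.

The residue is -150552/205379.


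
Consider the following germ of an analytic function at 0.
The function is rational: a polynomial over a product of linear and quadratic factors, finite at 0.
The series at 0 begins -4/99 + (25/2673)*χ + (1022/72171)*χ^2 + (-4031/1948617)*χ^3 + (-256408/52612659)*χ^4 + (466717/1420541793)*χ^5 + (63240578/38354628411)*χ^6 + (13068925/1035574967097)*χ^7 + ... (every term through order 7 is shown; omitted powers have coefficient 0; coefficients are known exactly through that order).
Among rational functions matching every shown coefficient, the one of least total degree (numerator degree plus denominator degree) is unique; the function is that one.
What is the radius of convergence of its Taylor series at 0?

The radius of convergence is sqrt(3).

No rational of total degree below 3 reproduces all 8 coefficients; solving the [1/2] Pade equations on them gives f(χ) = (χ/27 - 4/33)/(χ**2 - 2*χ/9 + 3), whose expansion matches every shown term.
Denominator factor (χ**2 - 2*χ/9 + 3): discriminant -968/81, complex-conjugate roots (1/9) + ((11/9)*sqrt(2))*i and (1/9) - ((11/9)*sqrt(2))*i; poles of order 1, moduli sqrt(3) and sqrt(3).
The radius of convergence is the smallest modulus among the singular points: sqrt(3).


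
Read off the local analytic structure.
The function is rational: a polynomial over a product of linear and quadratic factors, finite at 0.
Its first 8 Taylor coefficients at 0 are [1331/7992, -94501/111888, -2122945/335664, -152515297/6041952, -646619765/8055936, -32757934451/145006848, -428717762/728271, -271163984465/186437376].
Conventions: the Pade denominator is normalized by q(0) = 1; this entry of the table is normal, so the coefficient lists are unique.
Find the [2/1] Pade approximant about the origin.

The Pade approximant has numerator coefficients [1331/7992, -110189497/73006920, -862545233/292027680]; denominator coefficients [1, -10417/2610].

Taylor coefficients needed (read off): a_0 = 1331/7992, a_1 = -94501/111888, a_2 = -2122945/335664, a_3 = -152515297/6041952.
Write the denominator as Q(j) = 1 + q1*j. Requiring Q*f - P = O(j^4) with deg P <= 2 kills the coefficients of j^3..j^3 in Q*f:
  j^3: a_3 + q1*a_2 = 0, i.e. -152515297/6041952 + (-2122945/335664)*q1 = 0.
Solving this linear system: q1 = -10417/2610.
The numerator is Q*f truncated at degree 2: P0 = a_0 = 1331/7992; P1 = a_1 + q1*a_0 = -110189497/73006920; P2 = a_2 + q1*a_1 = -862545233/292027680.


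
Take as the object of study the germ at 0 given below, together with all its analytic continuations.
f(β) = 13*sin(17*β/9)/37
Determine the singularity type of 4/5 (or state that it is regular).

There is no denominator, hence no pole anywhere.
The factor -sin(17*β/9) is entire.
So the germ continues analytically to 4/5.

The point is a regular point.


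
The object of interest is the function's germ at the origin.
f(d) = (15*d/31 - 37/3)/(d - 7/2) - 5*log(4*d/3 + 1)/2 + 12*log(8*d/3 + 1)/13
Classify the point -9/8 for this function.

The point is a regular point.

Denominator factors: d - 7/2 = -37/8 at d = -9/8 — none vanishes.
Branch term log(1 - d/(-3/8)): argument at -9/8 is -2, nonzero, so -9/8 is not its branch point (a point on a principal cut is still regular for the continued germ).
Branch term log(1 - d/(-3/4)): argument at -9/8 is -1/2, nonzero, so -9/8 is not its branch point (a point on a principal cut is still regular for the continued germ).
So the germ continues analytically to -9/8.


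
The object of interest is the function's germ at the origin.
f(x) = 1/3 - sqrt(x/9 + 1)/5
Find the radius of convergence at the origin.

Branch term (-1/5)*sqrt(1 - x/(-9)): its argument vanishes at x = -9, a square-root branch point, modulus 9.
The radius of convergence is the smallest modulus among the singular points: 9.

The radius of convergence is 9.


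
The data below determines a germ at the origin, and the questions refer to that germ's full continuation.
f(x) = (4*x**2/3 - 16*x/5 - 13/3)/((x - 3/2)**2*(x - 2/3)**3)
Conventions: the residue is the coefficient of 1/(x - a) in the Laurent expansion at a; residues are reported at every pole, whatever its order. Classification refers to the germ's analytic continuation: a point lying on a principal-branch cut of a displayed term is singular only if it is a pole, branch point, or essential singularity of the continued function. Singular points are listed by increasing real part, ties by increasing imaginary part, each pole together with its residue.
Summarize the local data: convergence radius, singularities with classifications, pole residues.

Denominator factor (x - 2/3)^3: pole of order 3 at 2/3, modulus 2/3.
Denominator factor (x - 3/2)^2: pole of order 2 at 3/2, modulus 3/2.
The radius of convergence is the smallest modulus among the singular points: 2/3.
At the order-3 pole 2/3 set g(x) = (x - (2/3))^3*f(x) = (4*x**2/3 - 16*x/5 - 13/3)/(x - 3/2)**2.
Order-3 pole: residue = g''(a)/2; g''(2/3) = -247104/3125, so the residue is -123552/3125.
At the order-2 pole 3/2 set g(x) = (x - (3/2))^2*f(x) = (4*x**2/3 - 16*x/5 - 13/3)/(x - 2/3)**3.
Order-2 pole: residue = g'(a); g'(3/2) = 123552/3125, so the residue is 123552/3125.
List the singular points by increasing real part (a conjugate pair: the negative imaginary part first).

Radius of convergence at 0: 2/3.
At 2/3: a pole of order 3; residue -123552/3125.
At 3/2: a pole of order 2; residue 123552/3125.


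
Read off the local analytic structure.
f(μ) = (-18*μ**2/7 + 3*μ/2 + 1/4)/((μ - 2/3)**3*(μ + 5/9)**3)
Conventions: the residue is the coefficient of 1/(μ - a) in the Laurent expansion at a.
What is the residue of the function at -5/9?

The residue is -1600884/1127357.

At the order-3 pole -5/9 set g(μ) = (μ - (-5/9))^3*f(μ) = (-18*μ**2/7 + 3*μ/2 + 1/4)/(μ - 2/3)**3.
Order-3 pole: residue = g''(a)/2; g''(-5/9) = -3201768/1127357, so the residue is -1600884/1127357.


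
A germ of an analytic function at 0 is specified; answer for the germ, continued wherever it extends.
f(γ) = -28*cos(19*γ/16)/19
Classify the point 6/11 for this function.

There is no denominator, hence no pole anywhere.
The factor cos(19*γ/16) is entire.
So the germ continues analytically to 6/11.

The point is a regular point.


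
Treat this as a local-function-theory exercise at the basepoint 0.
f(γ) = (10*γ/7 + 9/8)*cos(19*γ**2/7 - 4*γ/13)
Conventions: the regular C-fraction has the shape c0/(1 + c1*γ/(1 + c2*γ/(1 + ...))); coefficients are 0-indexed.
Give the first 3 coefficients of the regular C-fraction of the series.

Taylor coefficients (expand at 0): a_0 = 9/8, a_1 = 10/7, a_2 = -9/169.
c0 = a_0 = 9/8. Peel one level at a time: if S = 1 + c*γ/S' with S'(0) = 1, then c is the γ-coefficient of S and S' = c*γ/(S - 1).
S_1 = c0/f = 1 + (-80/63)*γ + (1113352/670761)*γ^2 + ...; c1 = -80/63.
S_2 = c1*γ/(S_1 - 1) = 1 + (139169/106470)*γ + ...; c2 = 139169/106470.

The regular C-fraction coefficients are [9/8, -80/63, 139169/106470].


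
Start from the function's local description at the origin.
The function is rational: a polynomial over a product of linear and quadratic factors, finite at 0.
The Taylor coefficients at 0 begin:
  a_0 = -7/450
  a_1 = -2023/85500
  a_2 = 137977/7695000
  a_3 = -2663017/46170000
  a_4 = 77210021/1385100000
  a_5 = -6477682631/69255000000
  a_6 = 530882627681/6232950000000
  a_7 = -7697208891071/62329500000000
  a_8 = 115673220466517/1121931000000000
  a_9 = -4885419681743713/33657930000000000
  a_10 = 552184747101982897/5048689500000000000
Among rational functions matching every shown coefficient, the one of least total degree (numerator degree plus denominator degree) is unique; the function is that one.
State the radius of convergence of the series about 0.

The radius of convergence is 6/7.

No rational of total degree below 9 reproduces all 11 coefficients; solving the [2/7] Pade equations on them gives f(σ) = (σ**2 - 12*σ/19 - 9/25)/((σ - 6/7)*(σ**2 - 7*σ/5 - 3)**3), whose expansion matches every shown term.
Denominator factor (σ**2 - 7*σ/5 - 3)^3: discriminant 349/25, real irrational roots 7/10 + (1/10)*sqrt(349) and 7/10 - (1/10)*sqrt(349); poles of order 3, moduli 7/10 + (1/10)*sqrt(349) and -7/10 + (1/10)*sqrt(349).
Denominator factor (σ - 6/7): pole of order 1 at 6/7, modulus 6/7.
The radius of convergence is the smallest modulus among the singular points: 6/7.


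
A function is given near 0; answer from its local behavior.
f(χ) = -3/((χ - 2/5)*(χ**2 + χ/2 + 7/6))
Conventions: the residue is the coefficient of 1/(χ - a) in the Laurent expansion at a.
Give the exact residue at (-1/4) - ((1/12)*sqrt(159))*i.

The residue is (225/229) + ((585/12137)*sqrt(159))*i.

The factor χ**2 + χ/2 + 7/6 splits as (χ - a)(χ - a') with a = (-1/4) - ((1/12)*sqrt(159))*i, a' = (-1/4) + ((1/12)*sqrt(159))*i. At the order-1 pole a set g(χ) = (χ - a)*f(χ) = [-3/(χ - 2/5)] / (χ - a').
Simple pole: residue = g(a) at a = (-1/4) - ((1/12)*sqrt(159))*i, which is (225/229) + ((585/12137)*sqrt(159))*i.


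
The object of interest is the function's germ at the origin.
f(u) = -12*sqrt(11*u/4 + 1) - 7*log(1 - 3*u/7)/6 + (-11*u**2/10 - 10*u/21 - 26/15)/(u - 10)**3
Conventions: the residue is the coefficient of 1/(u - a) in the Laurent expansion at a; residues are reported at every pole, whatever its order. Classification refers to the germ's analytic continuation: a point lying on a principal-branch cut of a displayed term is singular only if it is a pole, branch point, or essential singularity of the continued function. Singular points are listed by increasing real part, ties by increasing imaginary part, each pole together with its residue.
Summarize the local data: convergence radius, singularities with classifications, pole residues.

Denominator factor (u - 10)^3: pole of order 3 at 10, modulus 10.
Branch term (-7/6)*log(1 - u/(7/3)): its argument vanishes at u = 7/3, a logarithmic branch point, modulus 7/3.
Branch term (-12)*sqrt(1 - u/(-4/11)): its argument vanishes at u = -4/11, a square-root branch point, modulus 4/11.
The radius of convergence is the smallest modulus among the singular points: 4/11.
The branch terms are analytic at 10 and contribute nothing to the residue; only the rational part matters.
At the order-3 pole 10 set g(u) = (u - (10))^3*(rational part) = -11*u**2/10 - 10*u/21 - 26/15.
Order-3 pole: residue = g''(a)/2; g''(10) = -11/5, so the residue is -11/10.
List the singular points by increasing real part (a conjugate pair: the negative imaginary part first).

Radius of convergence at 0: 4/11.
At -4/11: an algebraic (square-root) branch point.
At 7/3: a logarithmic branch point.
At 10: a pole of order 3; residue -11/10.
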